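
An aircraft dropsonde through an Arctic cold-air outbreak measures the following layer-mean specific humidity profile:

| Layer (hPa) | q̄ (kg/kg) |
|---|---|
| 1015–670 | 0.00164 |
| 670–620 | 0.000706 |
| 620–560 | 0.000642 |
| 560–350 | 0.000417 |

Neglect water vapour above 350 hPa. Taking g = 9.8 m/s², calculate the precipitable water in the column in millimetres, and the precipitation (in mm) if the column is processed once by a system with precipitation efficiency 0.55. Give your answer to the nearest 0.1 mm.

PW ≈ 7.4 mm; precipitation ≈ 4.1 mm

Precipitable water is the column-integrated vapour mass per unit area: PW = (1/g) Σ q̄ Δp, with q in kg/kg and Δp in Pa (1 kg/m² of water = 1 mm).
Layer 1015–670 hPa: Δp = 345 hPa = 34500 Pa, q̄ = 0.00164 kg/kg → 0.00164 × 34500 / 9.8 = 5.77 mm
Layer 670–620 hPa: Δp = 50 hPa = 5000 Pa, q̄ = 0.000706 kg/kg → 0.000706 × 5000 / 9.8 = 0.36 mm
Layer 620–560 hPa: Δp = 60 hPa = 6000 Pa, q̄ = 0.000642 kg/kg → 0.000642 × 6000 / 9.8 = 0.39 mm
Layer 560–350 hPa: Δp = 210 hPa = 21000 Pa, q̄ = 0.000417 kg/kg → 0.000417 × 21000 / 9.8 = 0.89 mm
PW = 5.77 + 0.36 + 0.39 + 0.89 = 7.41 ≈ 7.4 mm.
Precipitation = ε × PW = 0.55 × 7.4 = 4.1 mm.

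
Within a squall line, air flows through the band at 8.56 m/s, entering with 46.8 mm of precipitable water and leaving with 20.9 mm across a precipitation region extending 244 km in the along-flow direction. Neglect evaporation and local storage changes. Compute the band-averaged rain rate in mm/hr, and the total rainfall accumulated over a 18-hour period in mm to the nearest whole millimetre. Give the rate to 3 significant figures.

Column moisture flux per unit crosswind length is F = V × PW.
Inflow: F_in = 8.56 × 46.8 = 400.608 mm·m/s
Outflow: F_out = 8.56 × 20.9 = 178.904 mm·m/s
Steady-state rate R = (F_in − F_out)/L = (400.608 − 178.904) / 244000 m = 9.086e-04 mm/s.
R = 9.086e-04 × 3600 = 3.27 mm/hr.
Over 18 h: total = 3.27 × 18 = 58.86 ≈ 59 mm.

R ≈ 3.27 mm/hr; total ≈ 59 mm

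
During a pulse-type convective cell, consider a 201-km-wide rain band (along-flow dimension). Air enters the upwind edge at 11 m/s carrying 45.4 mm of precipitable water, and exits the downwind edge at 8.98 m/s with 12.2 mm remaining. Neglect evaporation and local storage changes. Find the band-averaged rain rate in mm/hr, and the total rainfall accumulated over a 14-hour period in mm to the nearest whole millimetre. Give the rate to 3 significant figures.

Column moisture flux per unit crosswind length is F = V × PW.
Inflow: F_in = 11 × 45.4 = 499.4 mm·m/s
Outflow: F_out = 8.98 × 12.2 = 109.556 mm·m/s
Steady-state rate R = (F_in − F_out)/L = (499.4 − 109.556) / 201000 m = 1.940e-03 mm/s.
R = 1.940e-03 × 3600 = 6.98 mm/hr.
Over 14 h: total = 6.98 × 14 = 97.72 ≈ 98 mm.

R ≈ 6.98 mm/hr; total ≈ 98 mm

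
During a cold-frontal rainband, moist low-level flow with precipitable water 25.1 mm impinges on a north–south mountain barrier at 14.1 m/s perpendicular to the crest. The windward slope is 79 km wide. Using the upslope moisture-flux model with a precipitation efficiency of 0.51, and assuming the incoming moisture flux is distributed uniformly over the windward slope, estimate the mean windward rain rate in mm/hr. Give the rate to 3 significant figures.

R ≈ 8.23 mm/hr

Incoming column moisture flux per unit ridge length: F = V × PW = 14.1 × 25.1 = 353.91 mm·m/s.
Spread over the 79 km slope with efficiency ε = 0.51: R = ε·F/W = 0.51 × 353.91 / 79000 m = 2.285e-03 mm/s.
R = 2.285e-03 × 3600 = 8.23 mm/hr.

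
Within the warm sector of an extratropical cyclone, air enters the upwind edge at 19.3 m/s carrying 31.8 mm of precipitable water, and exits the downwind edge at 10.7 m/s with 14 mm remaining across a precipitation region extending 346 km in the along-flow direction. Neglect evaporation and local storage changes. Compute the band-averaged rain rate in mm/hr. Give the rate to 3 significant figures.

Column moisture flux per unit crosswind length is F = V × PW.
Inflow: F_in = 19.3 × 31.8 = 613.74 mm·m/s
Outflow: F_out = 10.7 × 14 = 149.8 mm·m/s
Steady-state rate R = (F_in − F_out)/L = (613.74 − 149.8) / 346000 m = 1.341e-03 mm/s.
R = 1.341e-03 × 3600 = 4.83 mm/hr.

R ≈ 4.83 mm/hr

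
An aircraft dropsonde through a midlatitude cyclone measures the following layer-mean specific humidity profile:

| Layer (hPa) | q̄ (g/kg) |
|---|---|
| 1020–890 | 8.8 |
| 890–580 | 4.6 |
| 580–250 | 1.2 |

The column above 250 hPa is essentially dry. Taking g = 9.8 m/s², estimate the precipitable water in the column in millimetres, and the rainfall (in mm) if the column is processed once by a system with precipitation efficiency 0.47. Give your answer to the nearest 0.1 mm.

Precipitable water is the column-integrated vapour mass per unit area: PW = (1/g) Σ q̄ Δp, with q in kg/kg and Δp in Pa (1 kg/m² of water = 1 mm).
Layer 1020–890 hPa: Δp = 130 hPa = 13000 Pa, q̄ = 0.0088 kg/kg → 0.0088 × 13000 / 9.8 = 11.67 mm
Layer 890–580 hPa: Δp = 310 hPa = 31000 Pa, q̄ = 0.0046 kg/kg → 0.0046 × 31000 / 9.8 = 14.55 mm
Layer 580–250 hPa: Δp = 330 hPa = 33000 Pa, q̄ = 0.0012 kg/kg → 0.0012 × 33000 / 9.8 = 4.04 mm
PW = 11.67 + 14.55 + 4.04 = 30.26 ≈ 30.3 mm.
Rainfall = ε × PW = 0.47 × 30.3 = 14.2 mm.

PW ≈ 30.3 mm; rainfall ≈ 14.2 mm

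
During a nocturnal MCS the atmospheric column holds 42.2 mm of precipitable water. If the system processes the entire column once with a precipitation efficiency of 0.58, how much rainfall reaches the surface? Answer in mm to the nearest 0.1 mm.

Rainfall = ε × PW = 0.58 × 42.2 = 24.5 mm.

rainfall ≈ 24.5 mm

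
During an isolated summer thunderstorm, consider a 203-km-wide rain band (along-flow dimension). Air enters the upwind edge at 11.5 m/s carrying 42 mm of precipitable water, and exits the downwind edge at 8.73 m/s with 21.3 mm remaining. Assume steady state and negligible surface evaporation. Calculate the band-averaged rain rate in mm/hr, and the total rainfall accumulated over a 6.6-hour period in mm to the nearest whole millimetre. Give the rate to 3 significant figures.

Column moisture flux per unit crosswind length is F = V × PW.
Inflow: F_in = 11.5 × 42 = 483 mm·m/s
Outflow: F_out = 8.73 × 21.3 = 185.949 mm·m/s
Steady-state rate R = (F_in − F_out)/L = (483 − 185.949) / 203000 m = 1.463e-03 mm/s.
R = 1.463e-03 × 3600 = 5.27 mm/hr.
Over 6.6 h: total = 5.27 × 6.6 = 34.782 ≈ 35 mm.

R ≈ 5.27 mm/hr; total ≈ 35 mm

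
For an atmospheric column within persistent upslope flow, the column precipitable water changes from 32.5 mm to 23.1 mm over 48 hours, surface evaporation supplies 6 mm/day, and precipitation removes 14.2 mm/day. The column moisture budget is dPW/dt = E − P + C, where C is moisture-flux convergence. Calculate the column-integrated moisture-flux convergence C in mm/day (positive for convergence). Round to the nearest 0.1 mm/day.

C ≈ 3.5 mm/day

dPW/dt = (23.1 − 32.5) mm / (48/24 day) = -4.700 mm/day.
C = dPW/dt − E + P = (-4.700) − 6 + 14.2 = 3.5 mm/day.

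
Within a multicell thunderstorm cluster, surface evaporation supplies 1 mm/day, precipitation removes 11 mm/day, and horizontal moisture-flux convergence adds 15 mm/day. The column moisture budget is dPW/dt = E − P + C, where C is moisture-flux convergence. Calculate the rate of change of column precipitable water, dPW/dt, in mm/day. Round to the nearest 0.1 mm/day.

dPW/dt ≈ 5.0 mm/day

dPW/dt = E − P + C = 1 − 11 + (15) = 5.0 mm/day.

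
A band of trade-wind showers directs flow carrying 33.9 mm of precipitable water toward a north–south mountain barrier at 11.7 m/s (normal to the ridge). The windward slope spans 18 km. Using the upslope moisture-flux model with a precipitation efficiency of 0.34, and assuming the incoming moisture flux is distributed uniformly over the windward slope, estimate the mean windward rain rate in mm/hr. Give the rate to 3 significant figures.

Incoming column moisture flux per unit ridge length: F = V × PW = 11.7 × 33.9 = 396.63 mm·m/s.
Spread over the 18 km slope with efficiency ε = 0.34: R = ε·F/W = 0.34 × 396.63 / 18000 m = 7.492e-03 mm/s.
R = 7.492e-03 × 3600 = 27.0 mm/hr.

R ≈ 27.0 mm/hr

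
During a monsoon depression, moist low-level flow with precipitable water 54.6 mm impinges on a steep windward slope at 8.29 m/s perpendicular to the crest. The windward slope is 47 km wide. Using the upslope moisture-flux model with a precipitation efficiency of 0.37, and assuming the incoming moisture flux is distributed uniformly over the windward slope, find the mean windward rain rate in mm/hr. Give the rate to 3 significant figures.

R ≈ 12.8 mm/hr

Incoming column moisture flux per unit ridge length: F = V × PW = 8.29 × 54.6 = 452.634 mm·m/s.
Spread over the 47 km slope with efficiency ε = 0.37: R = ε·F/W = 0.37 × 452.634 / 47000 m = 3.563e-03 mm/s.
R = 3.563e-03 × 3600 = 12.8 mm/hr.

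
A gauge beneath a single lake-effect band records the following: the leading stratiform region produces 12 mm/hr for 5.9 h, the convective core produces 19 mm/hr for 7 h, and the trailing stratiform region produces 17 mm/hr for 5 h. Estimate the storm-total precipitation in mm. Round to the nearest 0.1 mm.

total ≈ 288.8 mm

Total = Σ Rᵢ Δtᵢ = 12 × 5.9 + 19 × 7 + 17 × 5
      = 70.8 + 133 + 85 = 288.8 mm.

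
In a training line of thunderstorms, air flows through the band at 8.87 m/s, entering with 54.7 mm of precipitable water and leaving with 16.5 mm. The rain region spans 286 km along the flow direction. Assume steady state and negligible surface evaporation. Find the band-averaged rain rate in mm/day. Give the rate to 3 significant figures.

Column moisture flux per unit crosswind length is F = V × PW.
Inflow: F_in = 8.87 × 54.7 = 485.189 mm·m/s
Outflow: F_out = 8.87 × 16.5 = 146.355 mm·m/s
Steady-state rate R = (F_in − F_out)/L = (485.189 − 146.355) / 286000 m = 1.185e-03 mm/s.
R = 1.185e-03 × 3600 × 24 = 102 mm/day.

R ≈ 102 mm/day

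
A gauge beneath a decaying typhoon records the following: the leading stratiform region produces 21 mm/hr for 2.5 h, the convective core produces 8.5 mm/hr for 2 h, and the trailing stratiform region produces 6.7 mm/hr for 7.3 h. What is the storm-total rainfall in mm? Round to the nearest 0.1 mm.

Total = Σ Rᵢ Δtᵢ = 21 × 2.5 + 8.5 × 2 + 6.7 × 7.3
      = 52.5 + 17 + 48.91 = 118.4 mm.

total ≈ 118.4 mm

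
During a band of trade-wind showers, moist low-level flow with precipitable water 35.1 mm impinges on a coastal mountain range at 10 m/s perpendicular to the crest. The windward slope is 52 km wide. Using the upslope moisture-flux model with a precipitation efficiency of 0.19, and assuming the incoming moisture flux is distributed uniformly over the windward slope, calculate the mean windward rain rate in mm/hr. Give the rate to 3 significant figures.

Incoming column moisture flux per unit ridge length: F = V × PW = 10 × 35.1 = 351 mm·m/s.
Spread over the 52 km slope with efficiency ε = 0.19: R = ε·F/W = 0.19 × 351 / 52000 m = 1.283e-03 mm/s.
R = 1.283e-03 × 3600 = 4.62 mm/hr.

R ≈ 4.62 mm/hr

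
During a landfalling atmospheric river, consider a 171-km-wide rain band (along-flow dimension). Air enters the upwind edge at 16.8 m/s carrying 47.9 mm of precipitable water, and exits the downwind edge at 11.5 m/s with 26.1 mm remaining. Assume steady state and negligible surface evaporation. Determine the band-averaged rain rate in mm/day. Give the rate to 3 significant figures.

Column moisture flux per unit crosswind length is F = V × PW.
Inflow: F_in = 16.8 × 47.9 = 804.72 mm·m/s
Outflow: F_out = 11.5 × 26.1 = 300.15 mm·m/s
Steady-state rate R = (F_in − F_out)/L = (804.72 − 300.15) / 171000 m = 2.951e-03 mm/s.
R = 2.951e-03 × 3600 × 24 = 255 mm/day.

R ≈ 255 mm/day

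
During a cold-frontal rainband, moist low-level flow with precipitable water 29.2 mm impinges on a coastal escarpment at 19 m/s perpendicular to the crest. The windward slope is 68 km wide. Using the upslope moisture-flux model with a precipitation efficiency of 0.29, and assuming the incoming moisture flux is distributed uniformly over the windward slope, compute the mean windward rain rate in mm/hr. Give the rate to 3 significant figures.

R ≈ 8.52 mm/hr

Incoming column moisture flux per unit ridge length: F = V × PW = 19 × 29.2 = 554.8 mm·m/s.
Spread over the 68 km slope with efficiency ε = 0.29: R = ε·F/W = 0.29 × 554.8 / 68000 m = 2.366e-03 mm/s.
R = 2.366e-03 × 3600 = 8.52 mm/hr.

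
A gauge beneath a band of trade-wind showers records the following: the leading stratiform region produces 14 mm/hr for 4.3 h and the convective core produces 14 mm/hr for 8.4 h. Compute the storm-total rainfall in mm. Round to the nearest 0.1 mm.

Total = Σ Rᵢ Δtᵢ = 14 × 4.3 + 14 × 8.4
      = 60.2 + 117.6 = 177.8 mm.

total ≈ 177.8 mm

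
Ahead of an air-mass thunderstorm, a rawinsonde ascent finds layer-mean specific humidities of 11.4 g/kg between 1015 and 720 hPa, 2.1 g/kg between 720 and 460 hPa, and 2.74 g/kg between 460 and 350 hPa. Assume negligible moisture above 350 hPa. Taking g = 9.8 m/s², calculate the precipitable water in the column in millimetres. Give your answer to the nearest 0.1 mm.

Precipitable water is the column-integrated vapour mass per unit area: PW = (1/g) Σ q̄ Δp, with q in kg/kg and Δp in Pa (1 kg/m² of water = 1 mm).
Layer 1015–720 hPa: Δp = 295 hPa = 29500 Pa, q̄ = 0.0114 kg/kg → 0.0114 × 29500 / 9.8 = 34.32 mm
Layer 720–460 hPa: Δp = 260 hPa = 26000 Pa, q̄ = 0.0021 kg/kg → 0.0021 × 26000 / 9.8 = 5.57 mm
Layer 460–350 hPa: Δp = 110 hPa = 11000 Pa, q̄ = 0.00274 kg/kg → 0.00274 × 11000 / 9.8 = 3.08 mm
PW = 34.32 + 5.57 + 3.08 = 42.97 ≈ 43.0 mm.

PW ≈ 43.0 mm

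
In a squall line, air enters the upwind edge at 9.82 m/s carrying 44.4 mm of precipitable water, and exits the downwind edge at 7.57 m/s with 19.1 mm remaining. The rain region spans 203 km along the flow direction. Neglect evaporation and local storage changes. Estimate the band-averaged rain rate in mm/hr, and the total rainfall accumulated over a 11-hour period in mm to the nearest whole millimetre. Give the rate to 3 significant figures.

R ≈ 5.17 mm/hr; total ≈ 57 mm

Column moisture flux per unit crosswind length is F = V × PW.
Inflow: F_in = 9.82 × 44.4 = 436.008 mm·m/s
Outflow: F_out = 7.57 × 19.1 = 144.587 mm·m/s
Steady-state rate R = (F_in − F_out)/L = (436.008 − 144.587) / 203000 m = 1.436e-03 mm/s.
R = 1.436e-03 × 3600 = 5.17 mm/hr.
Over 11 h: total = 5.17 × 11 = 56.87 ≈ 57 mm.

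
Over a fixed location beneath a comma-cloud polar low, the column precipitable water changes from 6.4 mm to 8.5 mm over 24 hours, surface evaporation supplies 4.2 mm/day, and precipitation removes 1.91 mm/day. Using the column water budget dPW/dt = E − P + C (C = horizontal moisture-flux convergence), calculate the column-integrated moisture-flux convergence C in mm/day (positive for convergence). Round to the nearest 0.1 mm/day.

dPW/dt = (8.5 − 6.4) mm / (24/24 day) = +2.100 mm/day.
C = dPW/dt − E + P = (+2.100) − 4.2 + 1.91 = -0.2 mm/day.

C ≈ -0.2 mm/day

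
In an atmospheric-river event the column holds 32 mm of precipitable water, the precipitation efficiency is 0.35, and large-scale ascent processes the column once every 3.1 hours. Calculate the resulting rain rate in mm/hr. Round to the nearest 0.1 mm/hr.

R ≈ 3.6 mm/hr

Each overturning extracts ε × PW = 0.35 × 32 = 11.2 mm.
Rate = ε·PW / τ = 11.2 / 3.1 h = 3.6 mm/hr.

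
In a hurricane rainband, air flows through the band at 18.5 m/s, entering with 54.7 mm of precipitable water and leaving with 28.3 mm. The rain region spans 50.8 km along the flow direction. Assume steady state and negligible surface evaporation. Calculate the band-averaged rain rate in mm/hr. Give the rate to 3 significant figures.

Column moisture flux per unit crosswind length is F = V × PW.
Inflow: F_in = 18.5 × 54.7 = 1011.95 mm·m/s
Outflow: F_out = 18.5 × 28.3 = 523.55 mm·m/s
Steady-state rate R = (F_in − F_out)/L = (1011.95 − 523.55) / 50800 m = 9.614e-03 mm/s.
R = 9.614e-03 × 3600 = 34.6 mm/hr.

R ≈ 34.6 mm/hr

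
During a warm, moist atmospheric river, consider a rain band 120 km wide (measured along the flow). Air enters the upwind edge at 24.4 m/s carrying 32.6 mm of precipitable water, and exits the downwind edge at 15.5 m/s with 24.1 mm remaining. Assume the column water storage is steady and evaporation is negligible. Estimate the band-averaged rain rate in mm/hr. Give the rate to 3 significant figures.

R ≈ 12.7 mm/hr

Column moisture flux per unit crosswind length is F = V × PW.
Inflow: F_in = 24.4 × 32.6 = 795.44 mm·m/s
Outflow: F_out = 15.5 × 24.1 = 373.55 mm·m/s
Steady-state rate R = (F_in − F_out)/L = (795.44 − 373.55) / 120000 m = 3.516e-03 mm/s.
R = 3.516e-03 × 3600 = 12.7 mm/hr.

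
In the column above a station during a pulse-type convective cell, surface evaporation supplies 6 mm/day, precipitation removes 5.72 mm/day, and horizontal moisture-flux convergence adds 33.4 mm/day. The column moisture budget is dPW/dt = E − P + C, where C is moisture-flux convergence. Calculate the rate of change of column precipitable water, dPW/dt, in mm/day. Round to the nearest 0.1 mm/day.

dPW/dt = E − P + C = 6 − 5.72 + (33.4) = 33.7 mm/day.

dPW/dt ≈ 33.7 mm/day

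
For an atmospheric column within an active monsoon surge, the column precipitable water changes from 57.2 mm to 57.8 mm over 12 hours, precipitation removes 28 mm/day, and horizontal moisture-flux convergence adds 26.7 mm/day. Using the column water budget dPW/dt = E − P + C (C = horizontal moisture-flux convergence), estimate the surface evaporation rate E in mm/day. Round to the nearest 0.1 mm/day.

dPW/dt = (57.8 − 57.2) mm / (12/24 day) = +1.200 mm/day.
E = dPW/dt + P − C = (+1.200) + 28 − (26.7) = 2.5 mm/day.

E ≈ 2.5 mm/day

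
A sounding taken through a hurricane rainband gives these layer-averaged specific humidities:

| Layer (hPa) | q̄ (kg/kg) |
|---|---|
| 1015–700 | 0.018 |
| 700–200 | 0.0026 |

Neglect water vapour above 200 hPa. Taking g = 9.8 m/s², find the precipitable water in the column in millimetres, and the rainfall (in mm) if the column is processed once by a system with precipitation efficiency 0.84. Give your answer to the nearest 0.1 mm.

PW ≈ 71.1 mm; rainfall ≈ 59.7 mm

Precipitable water is the column-integrated vapour mass per unit area: PW = (1/g) Σ q̄ Δp, with q in kg/kg and Δp in Pa (1 kg/m² of water = 1 mm).
Layer 1015–700 hPa: Δp = 315 hPa = 31500 Pa, q̄ = 0.018 kg/kg → 0.018 × 31500 / 9.8 = 57.86 mm
Layer 700–200 hPa: Δp = 500 hPa = 50000 Pa, q̄ = 0.0026 kg/kg → 0.0026 × 50000 / 9.8 = 13.27 mm
PW = 57.86 + 13.27 = 71.13 ≈ 71.1 mm.
Rainfall = ε × PW = 0.84 × 71.1 = 59.7 mm.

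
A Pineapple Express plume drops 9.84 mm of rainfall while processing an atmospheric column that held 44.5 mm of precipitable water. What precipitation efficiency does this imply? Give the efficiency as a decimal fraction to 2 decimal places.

ε = rainfall / PW = 9.84 / 44.5 = 0.22.

ε ≈ 0.22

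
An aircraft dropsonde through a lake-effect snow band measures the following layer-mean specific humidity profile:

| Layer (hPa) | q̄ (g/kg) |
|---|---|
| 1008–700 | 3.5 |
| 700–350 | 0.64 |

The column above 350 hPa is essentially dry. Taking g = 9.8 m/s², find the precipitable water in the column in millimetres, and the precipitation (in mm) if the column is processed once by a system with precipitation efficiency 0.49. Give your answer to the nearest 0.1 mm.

Precipitable water is the column-integrated vapour mass per unit area: PW = (1/g) Σ q̄ Δp, with q in kg/kg and Δp in Pa (1 kg/m² of water = 1 mm).
Layer 1008–700 hPa: Δp = 308 hPa = 30800 Pa, q̄ = 0.0035 kg/kg → 0.0035 × 30800 / 9.8 = 11.00 mm
Layer 700–350 hPa: Δp = 350 hPa = 35000 Pa, q̄ = 0.00064 kg/kg → 0.00064 × 35000 / 9.8 = 2.29 mm
PW = 11.00 + 2.29 = 13.29 ≈ 13.3 mm.
Precipitation = ε × PW = 0.49 × 13.3 = 6.5 mm.

PW ≈ 13.3 mm; precipitation ≈ 6.5 mm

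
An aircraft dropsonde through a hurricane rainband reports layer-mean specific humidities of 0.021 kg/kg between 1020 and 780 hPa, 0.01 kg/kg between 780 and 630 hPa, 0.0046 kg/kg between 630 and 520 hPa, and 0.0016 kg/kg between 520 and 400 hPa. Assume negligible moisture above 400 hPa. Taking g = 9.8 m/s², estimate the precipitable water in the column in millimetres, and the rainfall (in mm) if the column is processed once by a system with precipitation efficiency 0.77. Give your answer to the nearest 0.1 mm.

Precipitable water is the column-integrated vapour mass per unit area: PW = (1/g) Σ q̄ Δp, with q in kg/kg and Δp in Pa (1 kg/m² of water = 1 mm).
Layer 1020–780 hPa: Δp = 240 hPa = 24000 Pa, q̄ = 0.021 kg/kg → 0.021 × 24000 / 9.8 = 51.43 mm
Layer 780–630 hPa: Δp = 150 hPa = 15000 Pa, q̄ = 0.01 kg/kg → 0.01 × 15000 / 9.8 = 15.31 mm
Layer 630–520 hPa: Δp = 110 hPa = 11000 Pa, q̄ = 0.0046 kg/kg → 0.0046 × 11000 / 9.8 = 5.16 mm
Layer 520–400 hPa: Δp = 120 hPa = 12000 Pa, q̄ = 0.0016 kg/kg → 0.0016 × 12000 / 9.8 = 1.96 mm
PW = 51.43 + 15.31 + 5.16 + 1.96 = 73.86 ≈ 73.9 mm.
Rainfall = ε × PW = 0.77 × 73.9 = 56.9 mm.

PW ≈ 73.9 mm; rainfall ≈ 56.9 mm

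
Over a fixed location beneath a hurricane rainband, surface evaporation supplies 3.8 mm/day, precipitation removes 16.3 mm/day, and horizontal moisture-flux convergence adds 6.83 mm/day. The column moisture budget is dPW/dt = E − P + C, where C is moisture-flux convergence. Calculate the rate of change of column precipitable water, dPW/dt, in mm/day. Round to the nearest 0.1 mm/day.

dPW/dt ≈ -5.7 mm/day

dPW/dt = E − P + C = 3.8 − 16.3 + (6.83) = -5.7 mm/day.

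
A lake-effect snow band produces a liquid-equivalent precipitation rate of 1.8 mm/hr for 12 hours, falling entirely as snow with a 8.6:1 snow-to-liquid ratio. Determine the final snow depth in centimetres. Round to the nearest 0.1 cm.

Liquid-equivalent depth = 1.8 × 12 = 21.6 mm.
Snow depth = 21.6 mm × 8.6 = 185.76 mm = 18.6 cm.

snow depth ≈ 18.6 cm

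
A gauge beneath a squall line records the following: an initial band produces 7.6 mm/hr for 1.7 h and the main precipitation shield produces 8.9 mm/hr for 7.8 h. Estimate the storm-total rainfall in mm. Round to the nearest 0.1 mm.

total ≈ 82.3 mm

Total = Σ Rᵢ Δtᵢ = 7.6 × 1.7 + 8.9 × 7.8
      = 12.92 + 69.42 = 82.3 mm.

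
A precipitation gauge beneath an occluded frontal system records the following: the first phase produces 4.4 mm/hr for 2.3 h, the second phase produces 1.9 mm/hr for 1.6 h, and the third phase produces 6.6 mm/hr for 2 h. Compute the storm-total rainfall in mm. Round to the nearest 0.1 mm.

Total = Σ Rᵢ Δtᵢ = 4.4 × 2.3 + 1.9 × 1.6 + 6.6 × 2
      = 10.12 + 3.04 + 13.2 = 26.4 mm.

total ≈ 26.4 mm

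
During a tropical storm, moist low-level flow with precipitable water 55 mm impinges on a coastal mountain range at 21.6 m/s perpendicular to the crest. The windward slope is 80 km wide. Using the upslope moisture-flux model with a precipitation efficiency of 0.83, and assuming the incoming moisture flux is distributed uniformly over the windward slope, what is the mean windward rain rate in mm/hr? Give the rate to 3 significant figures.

Incoming column moisture flux per unit ridge length: F = V × PW = 21.6 × 55 = 1188 mm·m/s.
Spread over the 80 km slope with efficiency ε = 0.83: R = ε·F/W = 0.83 × 1188 / 80000 m = 1.233e-02 mm/s.
R = 1.233e-02 × 3600 = 44.4 mm/hr.

R ≈ 44.4 mm/hr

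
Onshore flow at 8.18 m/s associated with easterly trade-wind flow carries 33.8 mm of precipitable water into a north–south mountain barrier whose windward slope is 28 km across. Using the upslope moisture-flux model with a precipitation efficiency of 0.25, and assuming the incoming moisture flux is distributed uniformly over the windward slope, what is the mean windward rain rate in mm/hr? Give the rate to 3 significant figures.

R ≈ 8.89 mm/hr

Incoming column moisture flux per unit ridge length: F = V × PW = 8.18 × 33.8 = 276.484 mm·m/s.
Spread over the 28 km slope with efficiency ε = 0.25: R = ε·F/W = 0.25 × 276.484 / 28000 m = 2.469e-03 mm/s.
R = 2.469e-03 × 3600 = 8.89 mm/hr.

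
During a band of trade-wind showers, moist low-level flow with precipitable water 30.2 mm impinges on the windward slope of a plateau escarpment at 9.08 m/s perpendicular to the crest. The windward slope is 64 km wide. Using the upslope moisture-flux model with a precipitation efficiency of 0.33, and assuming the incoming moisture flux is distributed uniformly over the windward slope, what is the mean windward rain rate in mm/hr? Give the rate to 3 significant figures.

Incoming column moisture flux per unit ridge length: F = V × PW = 9.08 × 30.2 = 274.216 mm·m/s.
Spread over the 64 km slope with efficiency ε = 0.33: R = ε·F/W = 0.33 × 274.216 / 64000 m = 1.414e-03 mm/s.
R = 1.414e-03 × 3600 = 5.09 mm/hr.

R ≈ 5.09 mm/hr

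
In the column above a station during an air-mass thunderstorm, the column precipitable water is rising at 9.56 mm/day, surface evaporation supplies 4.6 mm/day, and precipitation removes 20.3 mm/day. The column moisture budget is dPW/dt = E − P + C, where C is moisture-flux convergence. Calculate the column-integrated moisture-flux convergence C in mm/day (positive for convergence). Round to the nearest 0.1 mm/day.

C ≈ 25.3 mm/day

dPW/dt = +9.56 mm/day.
C = dPW/dt − E + P = (+9.56) − 4.6 + 20.3 = 25.3 mm/day.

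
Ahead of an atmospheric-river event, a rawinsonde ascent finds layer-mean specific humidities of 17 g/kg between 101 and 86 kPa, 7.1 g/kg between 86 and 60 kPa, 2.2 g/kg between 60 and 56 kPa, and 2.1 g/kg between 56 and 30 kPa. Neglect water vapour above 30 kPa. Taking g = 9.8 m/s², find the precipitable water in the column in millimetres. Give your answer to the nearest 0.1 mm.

PW ≈ 51.3 mm

Precipitable water is the column-integrated vapour mass per unit area: PW = (1/g) Σ q̄ Δp, with q in kg/kg and Δp in Pa (1 kg/m² of water = 1 mm).
Layer 101–86 kPa: Δp = 150 hPa = 15000 Pa, q̄ = 0.017 kg/kg → 0.017 × 15000 / 9.8 = 26.02 mm
Layer 86–60 kPa: Δp = 260 hPa = 26000 Pa, q̄ = 0.0071 kg/kg → 0.0071 × 26000 / 9.8 = 18.84 mm
Layer 60–56 kPa: Δp = 40 hPa = 4000 Pa, q̄ = 0.0022 kg/kg → 0.0022 × 4000 / 9.8 = 0.90 mm
Layer 56–30 kPa: Δp = 260 hPa = 26000 Pa, q̄ = 0.0021 kg/kg → 0.0021 × 26000 / 9.8 = 5.57 mm
PW = 26.02 + 18.84 + 0.90 + 5.57 = 51.33 ≈ 51.3 mm.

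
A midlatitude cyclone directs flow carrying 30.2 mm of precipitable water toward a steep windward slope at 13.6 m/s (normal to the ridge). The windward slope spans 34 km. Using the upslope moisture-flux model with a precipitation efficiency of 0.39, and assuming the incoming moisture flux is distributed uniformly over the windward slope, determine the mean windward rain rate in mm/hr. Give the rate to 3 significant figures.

R ≈ 17.0 mm/hr

Incoming column moisture flux per unit ridge length: F = V × PW = 13.6 × 30.2 = 410.72 mm·m/s.
Spread over the 34 km slope with efficiency ε = 0.39: R = ε·F/W = 0.39 × 410.72 / 34000 m = 4.711e-03 mm/s.
R = 4.711e-03 × 3600 = 17.0 mm/hr.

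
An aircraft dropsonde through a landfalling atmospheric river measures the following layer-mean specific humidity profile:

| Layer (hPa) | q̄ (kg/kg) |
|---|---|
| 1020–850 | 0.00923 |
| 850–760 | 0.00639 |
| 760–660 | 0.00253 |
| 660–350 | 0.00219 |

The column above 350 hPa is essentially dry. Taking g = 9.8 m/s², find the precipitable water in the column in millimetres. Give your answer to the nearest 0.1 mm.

Precipitable water is the column-integrated vapour mass per unit area: PW = (1/g) Σ q̄ Δp, with q in kg/kg and Δp in Pa (1 kg/m² of water = 1 mm).
Layer 1020–850 hPa: Δp = 170 hPa = 17000 Pa, q̄ = 0.00923 kg/kg → 0.00923 × 17000 / 9.8 = 16.01 mm
Layer 850–760 hPa: Δp = 90 hPa = 9000 Pa, q̄ = 0.00639 kg/kg → 0.00639 × 9000 / 9.8 = 5.87 mm
Layer 760–660 hPa: Δp = 100 hPa = 10000 Pa, q̄ = 0.00253 kg/kg → 0.00253 × 10000 / 9.8 = 2.58 mm
Layer 660–350 hPa: Δp = 310 hPa = 31000 Pa, q̄ = 0.00219 kg/kg → 0.00219 × 31000 / 9.8 = 6.93 mm
PW = 16.01 + 5.87 + 2.58 + 6.93 = 31.39 ≈ 31.4 mm.

PW ≈ 31.4 mm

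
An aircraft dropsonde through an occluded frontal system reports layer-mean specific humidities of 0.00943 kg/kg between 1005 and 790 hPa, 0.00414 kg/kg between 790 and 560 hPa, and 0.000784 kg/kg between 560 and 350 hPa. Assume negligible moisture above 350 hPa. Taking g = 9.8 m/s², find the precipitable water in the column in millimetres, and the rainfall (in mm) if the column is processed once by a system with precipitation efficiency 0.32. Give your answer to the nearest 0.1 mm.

PW ≈ 32.1 mm; rainfall ≈ 10.3 mm

Precipitable water is the column-integrated vapour mass per unit area: PW = (1/g) Σ q̄ Δp, with q in kg/kg and Δp in Pa (1 kg/m² of water = 1 mm).
Layer 1005–790 hPa: Δp = 215 hPa = 21500 Pa, q̄ = 0.00943 kg/kg → 0.00943 × 21500 / 9.8 = 20.69 mm
Layer 790–560 hPa: Δp = 230 hPa = 23000 Pa, q̄ = 0.00414 kg/kg → 0.00414 × 23000 / 9.8 = 9.72 mm
Layer 560–350 hPa: Δp = 210 hPa = 21000 Pa, q̄ = 0.000784 kg/kg → 0.000784 × 21000 / 9.8 = 1.68 mm
PW = 20.69 + 9.72 + 1.68 = 32.09 ≈ 32.1 mm.
Rainfall = ε × PW = 0.32 × 32.1 = 10.3 mm.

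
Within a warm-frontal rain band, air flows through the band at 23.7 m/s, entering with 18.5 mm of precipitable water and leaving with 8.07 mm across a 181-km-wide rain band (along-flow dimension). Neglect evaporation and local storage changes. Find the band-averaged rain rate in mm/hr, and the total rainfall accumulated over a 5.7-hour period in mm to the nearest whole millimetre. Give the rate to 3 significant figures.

R ≈ 4.92 mm/hr; total ≈ 28 mm

Column moisture flux per unit crosswind length is F = V × PW.
Inflow: F_in = 23.7 × 18.5 = 438.45 mm·m/s
Outflow: F_out = 23.7 × 8.07 = 191.259 mm·m/s
Steady-state rate R = (F_in − F_out)/L = (438.45 − 191.259) / 181000 m = 1.366e-03 mm/s.
R = 1.366e-03 × 3600 = 4.92 mm/hr.
Over 5.7 h: total = 4.92 × 5.7 = 28.044 ≈ 28 mm.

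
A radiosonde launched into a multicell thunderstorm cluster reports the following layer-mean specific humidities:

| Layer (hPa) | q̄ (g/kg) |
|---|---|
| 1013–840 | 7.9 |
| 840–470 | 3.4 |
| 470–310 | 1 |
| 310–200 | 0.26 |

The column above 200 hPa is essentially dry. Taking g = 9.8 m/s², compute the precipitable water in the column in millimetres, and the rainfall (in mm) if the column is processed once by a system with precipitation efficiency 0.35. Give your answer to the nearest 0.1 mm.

PW ≈ 28.7 mm; rainfall ≈ 10.0 mm

Precipitable water is the column-integrated vapour mass per unit area: PW = (1/g) Σ q̄ Δp, with q in kg/kg and Δp in Pa (1 kg/m² of water = 1 mm).
Layer 1013–840 hPa: Δp = 173 hPa = 17300 Pa, q̄ = 0.0079 kg/kg → 0.0079 × 17300 / 9.8 = 13.95 mm
Layer 840–470 hPa: Δp = 370 hPa = 37000 Pa, q̄ = 0.0034 kg/kg → 0.0034 × 37000 / 9.8 = 12.84 mm
Layer 470–310 hPa: Δp = 160 hPa = 16000 Pa, q̄ = 0.001 kg/kg → 0.001 × 16000 / 9.8 = 1.63 mm
Layer 310–200 hPa: Δp = 110 hPa = 11000 Pa, q̄ = 0.00026 kg/kg → 0.00026 × 11000 / 9.8 = 0.29 mm
PW = 13.95 + 12.84 + 1.63 + 0.29 = 28.71 ≈ 28.7 mm.
Rainfall = ε × PW = 0.35 × 28.7 = 10.0 mm.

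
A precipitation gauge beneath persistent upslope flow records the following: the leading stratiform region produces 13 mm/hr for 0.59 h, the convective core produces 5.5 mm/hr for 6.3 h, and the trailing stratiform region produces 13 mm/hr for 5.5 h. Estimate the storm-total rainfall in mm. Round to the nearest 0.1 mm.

Total = Σ Rᵢ Δtᵢ = 13 × 0.59 + 5.5 × 6.3 + 13 × 5.5
      = 7.67 + 34.65 + 71.5 = 113.8 mm.

total ≈ 113.8 mm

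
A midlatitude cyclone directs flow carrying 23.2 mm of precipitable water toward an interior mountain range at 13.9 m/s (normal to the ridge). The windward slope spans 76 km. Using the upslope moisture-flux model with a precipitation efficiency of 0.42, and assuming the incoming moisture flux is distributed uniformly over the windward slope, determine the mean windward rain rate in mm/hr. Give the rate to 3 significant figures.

Incoming column moisture flux per unit ridge length: F = V × PW = 13.9 × 23.2 = 322.48 mm·m/s.
Spread over the 76 km slope with efficiency ε = 0.42: R = ε·F/W = 0.42 × 322.48 / 76000 m = 1.782e-03 mm/s.
R = 1.782e-03 × 3600 = 6.42 mm/hr.

R ≈ 6.42 mm/hr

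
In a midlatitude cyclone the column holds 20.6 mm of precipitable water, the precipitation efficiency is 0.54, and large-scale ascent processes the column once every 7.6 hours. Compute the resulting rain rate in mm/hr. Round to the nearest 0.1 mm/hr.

R ≈ 1.5 mm/hr

Each overturning extracts ε × PW = 0.54 × 20.6 = 11.124 mm.
Rate = ε·PW / τ = 11.124 / 7.6 h = 1.5 mm/hr.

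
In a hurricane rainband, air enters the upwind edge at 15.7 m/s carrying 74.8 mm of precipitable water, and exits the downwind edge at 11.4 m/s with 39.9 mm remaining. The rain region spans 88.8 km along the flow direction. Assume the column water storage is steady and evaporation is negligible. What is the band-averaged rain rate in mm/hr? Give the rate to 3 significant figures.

Column moisture flux per unit crosswind length is F = V × PW.
Inflow: F_in = 15.7 × 74.8 = 1174.36 mm·m/s
Outflow: F_out = 11.4 × 39.9 = 454.86 mm·m/s
Steady-state rate R = (F_in − F_out)/L = (1174.36 − 454.86) / 88800 m = 8.102e-03 mm/s.
R = 8.102e-03 × 3600 = 29.2 mm/hr.

R ≈ 29.2 mm/hr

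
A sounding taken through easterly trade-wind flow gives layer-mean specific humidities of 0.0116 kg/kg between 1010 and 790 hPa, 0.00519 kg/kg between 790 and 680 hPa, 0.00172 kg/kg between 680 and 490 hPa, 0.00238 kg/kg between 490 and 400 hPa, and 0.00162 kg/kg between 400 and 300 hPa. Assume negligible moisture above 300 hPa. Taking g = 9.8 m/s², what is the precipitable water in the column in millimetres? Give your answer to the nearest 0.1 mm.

Precipitable water is the column-integrated vapour mass per unit area: PW = (1/g) Σ q̄ Δp, with q in kg/kg and Δp in Pa (1 kg/m² of water = 1 mm).
Layer 1010–790 hPa: Δp = 220 hPa = 22000 Pa, q̄ = 0.0116 kg/kg → 0.0116 × 22000 / 9.8 = 26.04 mm
Layer 790–680 hPa: Δp = 110 hPa = 11000 Pa, q̄ = 0.00519 kg/kg → 0.00519 × 11000 / 9.8 = 5.83 mm
Layer 680–490 hPa: Δp = 190 hPa = 19000 Pa, q̄ = 0.00172 kg/kg → 0.00172 × 19000 / 9.8 = 3.33 mm
Layer 490–400 hPa: Δp = 90 hPa = 9000 Pa, q̄ = 0.00238 kg/kg → 0.00238 × 9000 / 9.8 = 2.19 mm
Layer 400–300 hPa: Δp = 100 hPa = 10000 Pa, q̄ = 0.00162 kg/kg → 0.00162 × 10000 / 9.8 = 1.65 mm
PW = 26.04 + 5.83 + 3.33 + 2.19 + 1.65 = 39.04 ≈ 39.0 mm.

PW ≈ 39.0 mm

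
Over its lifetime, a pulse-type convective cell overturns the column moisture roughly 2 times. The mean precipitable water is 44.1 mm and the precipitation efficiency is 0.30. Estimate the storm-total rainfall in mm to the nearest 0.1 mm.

rainfall ≈ 26.5 mm

Each cycle deposits ε × PW = 0.30 × 44.1 = 13.23 mm.
Over 2 cycles: 2 × 13.23 = 26.5 mm.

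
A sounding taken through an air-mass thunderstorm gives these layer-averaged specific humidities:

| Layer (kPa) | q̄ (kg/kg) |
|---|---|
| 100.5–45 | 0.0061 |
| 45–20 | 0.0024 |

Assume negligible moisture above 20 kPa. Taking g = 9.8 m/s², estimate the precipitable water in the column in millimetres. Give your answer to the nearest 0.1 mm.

PW ≈ 40.7 mm

Precipitable water is the column-integrated vapour mass per unit area: PW = (1/g) Σ q̄ Δp, with q in kg/kg and Δp in Pa (1 kg/m² of water = 1 mm).
Layer 100.5–45 kPa: Δp = 555 hPa = 55500 Pa, q̄ = 0.0061 kg/kg → 0.0061 × 55500 / 9.8 = 34.55 mm
Layer 45–20 kPa: Δp = 250 hPa = 25000 Pa, q̄ = 0.0024 kg/kg → 0.0024 × 25000 / 9.8 = 6.12 mm
PW = 34.55 + 6.12 = 40.67 ≈ 40.7 mm.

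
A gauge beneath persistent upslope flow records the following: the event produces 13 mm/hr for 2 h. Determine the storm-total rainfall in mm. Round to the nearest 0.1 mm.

total ≈ 26.0 mm

Total = Σ Rᵢ Δtᵢ = 13 × 2
      = 26 = 26.0 mm.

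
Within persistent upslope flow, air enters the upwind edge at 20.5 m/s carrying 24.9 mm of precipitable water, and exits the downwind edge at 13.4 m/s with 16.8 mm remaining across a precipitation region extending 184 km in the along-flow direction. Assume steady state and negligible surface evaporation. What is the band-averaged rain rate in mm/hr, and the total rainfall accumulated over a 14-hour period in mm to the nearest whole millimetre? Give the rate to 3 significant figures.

Column moisture flux per unit crosswind length is F = V × PW.
Inflow: F_in = 20.5 × 24.9 = 510.45 mm·m/s
Outflow: F_out = 13.4 × 16.8 = 225.12 mm·m/s
Steady-state rate R = (F_in − F_out)/L = (510.45 − 225.12) / 184000 m = 1.551e-03 mm/s.
R = 1.551e-03 × 3600 = 5.58 mm/hr.
Over 14 h: total = 5.58 × 14 = 78.12 ≈ 78 mm.

R ≈ 5.58 mm/hr; total ≈ 78 mm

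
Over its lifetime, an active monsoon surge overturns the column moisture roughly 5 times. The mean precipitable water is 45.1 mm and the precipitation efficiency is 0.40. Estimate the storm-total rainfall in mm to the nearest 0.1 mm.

rainfall ≈ 90.2 mm

Each cycle deposits ε × PW = 0.40 × 45.1 = 18.04 mm.
Over 5 cycles: 5 × 18.04 = 90.2 mm.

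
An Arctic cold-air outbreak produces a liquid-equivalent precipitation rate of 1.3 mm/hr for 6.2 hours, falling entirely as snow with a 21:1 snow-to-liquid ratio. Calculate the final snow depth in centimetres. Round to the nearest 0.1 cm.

Liquid-equivalent depth = 1.3 × 6.2 = 8.06 mm.
Snow depth = 8.06 mm × 21 = 169.26 mm = 16.9 cm.

snow depth ≈ 16.9 cm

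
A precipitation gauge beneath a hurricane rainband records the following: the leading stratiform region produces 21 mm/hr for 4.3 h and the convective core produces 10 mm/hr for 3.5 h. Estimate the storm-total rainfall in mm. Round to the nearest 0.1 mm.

Total = Σ Rᵢ Δtᵢ = 21 × 4.3 + 10 × 3.5
      = 90.3 + 35 = 125.3 mm.

total ≈ 125.3 mm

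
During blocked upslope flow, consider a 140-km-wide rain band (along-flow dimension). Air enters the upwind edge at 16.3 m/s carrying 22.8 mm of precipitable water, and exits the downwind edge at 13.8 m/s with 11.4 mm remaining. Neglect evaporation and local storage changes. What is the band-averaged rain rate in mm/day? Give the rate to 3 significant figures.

Column moisture flux per unit crosswind length is F = V × PW.
Inflow: F_in = 16.3 × 22.8 = 371.64 mm·m/s
Outflow: F_out = 13.8 × 11.4 = 157.32 mm·m/s
Steady-state rate R = (F_in − F_out)/L = (371.64 − 157.32) / 140000 m = 1.531e-03 mm/s.
R = 1.531e-03 × 3600 × 24 = 132 mm/day.

R ≈ 132 mm/day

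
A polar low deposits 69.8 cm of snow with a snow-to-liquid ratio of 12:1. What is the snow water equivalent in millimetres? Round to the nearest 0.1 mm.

SWE ≈ 58.2 mm

SWE = snow depth / ratio = 69.8 cm / 12 = 5.817 cm = 58.2 mm.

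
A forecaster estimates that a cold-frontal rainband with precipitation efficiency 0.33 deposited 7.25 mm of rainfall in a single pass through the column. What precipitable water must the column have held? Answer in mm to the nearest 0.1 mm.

PW = rainfall / ε = 7.25 / 0.33 = 22.0 mm.

PW ≈ 22.0 mm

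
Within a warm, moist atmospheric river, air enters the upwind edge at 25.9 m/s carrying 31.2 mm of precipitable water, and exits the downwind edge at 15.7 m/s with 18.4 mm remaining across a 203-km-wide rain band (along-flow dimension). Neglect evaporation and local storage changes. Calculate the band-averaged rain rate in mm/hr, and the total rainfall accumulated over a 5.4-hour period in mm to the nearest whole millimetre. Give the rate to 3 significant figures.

Column moisture flux per unit crosswind length is F = V × PW.
Inflow: F_in = 25.9 × 31.2 = 808.08 mm·m/s
Outflow: F_out = 15.7 × 18.4 = 288.88 mm·m/s
Steady-state rate R = (F_in − F_out)/L = (808.08 − 288.88) / 203000 m = 2.558e-03 mm/s.
R = 2.558e-03 × 3600 = 9.21 mm/hr.
Over 5.4 h: total = 9.21 × 5.4 = 49.734 ≈ 50 mm.

R ≈ 9.21 mm/hr; total ≈ 50 mm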